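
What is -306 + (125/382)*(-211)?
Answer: -143267/382 ≈ -375.04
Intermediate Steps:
-306 + (125/382)*(-211) = -306 - 26375/382 = -143267/382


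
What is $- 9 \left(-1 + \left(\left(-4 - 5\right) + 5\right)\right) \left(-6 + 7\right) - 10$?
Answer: $35$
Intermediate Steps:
$- 9 \left(-1 + \left(\left(-4 - 5\right) + 5\right)\right) \left(-6 + 7\right) - 10 = - 9 \left(-1 + \left(-9 + 5\right)\right) 1 - 10 = - 9 \left(-1 - 4\right) 1 - 10 = - 9 \left(\left(-5\right) 1\right) - 10 = \left(-9\right) \left(-5\right) - 10 = 45 - 10 = 35$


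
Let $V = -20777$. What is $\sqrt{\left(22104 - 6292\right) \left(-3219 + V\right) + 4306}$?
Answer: $i \sqrt{379420446} \approx 19479.0 i$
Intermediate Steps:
$\sqrt{\left(22104 - 6292\right) \left(-3219 + V\right) + 4306} = \sqrt{\left(22104 - 6292\right) \left(-3219 - 20777\right) + 4306} = \sqrt{15812 \left(-23996\right) + 4306} = \sqrt{-379424752 + 4306} = \sqrt{-379420446} = i \sqrt{379420446}$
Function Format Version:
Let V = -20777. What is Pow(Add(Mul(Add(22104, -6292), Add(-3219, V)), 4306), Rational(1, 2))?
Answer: Mul(I, Pow(379420446, Rational(1, 2))) ≈ Mul(19479., I)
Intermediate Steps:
Pow(Add(Mul(Add(22104, -6292), Add(-3219, V)), 4306), Rational(1, 2)) = Pow(Add(Mul(Add(22104, -6292), Add(-3219, -20777)), 4306), Rational(1, 2)) = Pow(Add(Mul(15812, -23996), 4306), Rational(1, 2)) = Pow(Add(-379424752, 4306), Rational(1, 2)) = Pow(-379420446, Rational(1, 2)) = Mul(I, Pow(379420446, Rational(1, 2)))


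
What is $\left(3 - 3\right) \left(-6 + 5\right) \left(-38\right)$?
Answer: $0$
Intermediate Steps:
$\left(3 - 3\right) \left(-6 + 5\right) \left(-38\right) = 0 \left(-1\right) \left(-38\right) = 0 \left(-38\right) = 0$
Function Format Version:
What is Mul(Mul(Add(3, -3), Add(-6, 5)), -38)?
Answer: 0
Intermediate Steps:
Mul(Mul(Add(3, -3), Add(-6, 5)), -38) = Mul(Mul(0, -1), -38) = Mul(0, -38) = 0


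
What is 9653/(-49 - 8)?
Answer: -9653/57 ≈ -169.35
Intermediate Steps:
9653/(-49 - 8) = 9653/(-57) = -1/57*9653 = -9653/57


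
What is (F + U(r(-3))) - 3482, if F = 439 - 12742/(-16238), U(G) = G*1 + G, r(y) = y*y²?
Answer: -1092964/353 ≈ -3096.2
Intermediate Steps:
r(y) = y³
U(G) = 2*G (U(G) = G + G = 2*G)
F = 155244/353 (F = 439 - 12742*(-1/16238) = 439 + 277/353 = 155244/353 ≈ 439.78)
(F + U(r(-3))) - 3482 = (155244/353 + 2*(-3)³) - 3482 = (155244/353 + 2*(-27)) - 3482 = (155244/353 - 54) - 3482 = 136182/353 - 3482 = -1092964/353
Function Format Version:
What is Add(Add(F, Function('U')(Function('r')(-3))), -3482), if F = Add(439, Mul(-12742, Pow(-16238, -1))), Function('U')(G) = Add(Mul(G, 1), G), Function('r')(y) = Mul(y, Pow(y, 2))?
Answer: Rational(-1092964, 353) ≈ -3096.2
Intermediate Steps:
Function('r')(y) = Pow(y, 3)
Function('U')(G) = Mul(2, G) (Function('U')(G) = Add(G, G) = Mul(2, G))
F = Rational(155244, 353) (F = Add(439, Mul(-12742, Rational(-1, 16238))) = Add(439, Rational(277, 353)) = Rational(155244, 353) ≈ 439.78)
Add(Add(F, Function('U')(Function('r')(-3))), -3482) = Add(Add(Rational(155244, 353), Mul(2, Pow(-3, 3))), -3482) = Add(Add(Rational(155244, 353), Mul(2, -27)), -3482) = Add(Add(Rational(155244, 353), -54), -3482) = Add(Rational(136182, 353), -3482) = Rational(-1092964, 353)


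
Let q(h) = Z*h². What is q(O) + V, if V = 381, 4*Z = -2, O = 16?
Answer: 253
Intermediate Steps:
Z = -½ (Z = (¼)*(-2) = -½ ≈ -0.50000)
q(h) = -h²/2
q(O) + V = -½*16² + 381 = -½*256 + 381 = -128 + 381 = 253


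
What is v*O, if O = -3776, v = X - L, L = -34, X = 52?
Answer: -324736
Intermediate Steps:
v = 86 (v = 52 - 1*(-34) = 52 + 34 = 86)
v*O = 86*(-3776) = -324736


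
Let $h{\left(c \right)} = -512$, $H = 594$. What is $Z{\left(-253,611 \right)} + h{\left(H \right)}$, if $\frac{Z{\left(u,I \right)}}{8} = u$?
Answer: $-2536$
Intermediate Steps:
$Z{\left(u,I \right)} = 8 u$
$Z{\left(-253,611 \right)} + h{\left(H \right)} = 8 \left(-253\right) - 512 = -2024 - 512 = -2536$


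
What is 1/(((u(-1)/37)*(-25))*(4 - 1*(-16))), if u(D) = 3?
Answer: -37/1500 ≈ -0.024667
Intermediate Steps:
1/(((u(-1)/37)*(-25))*(4 - 1*(-16))) = 1/(((3/37)*(-25))*(4 - 1*(-16))) = 1/(((3*(1/37))*(-25))*(4 + 16)) = 1/(((3/37)*(-25))*20) = 1/(-75/37*20) = 1/(-1500/37) = -37/1500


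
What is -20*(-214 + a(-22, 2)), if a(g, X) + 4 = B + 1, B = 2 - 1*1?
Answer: 4320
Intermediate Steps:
B = 1 (B = 2 - 1 = 1)
a(g, X) = -2 (a(g, X) = -4 + (1 + 1) = -4 + 2 = -2)
-20*(-214 + a(-22, 2)) = -20*(-214 - 2) = -20*(-216) = 4320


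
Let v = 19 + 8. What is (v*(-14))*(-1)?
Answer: 378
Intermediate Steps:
v = 27
(v*(-14))*(-1) = (27*(-14))*(-1) = -378*(-1) = 378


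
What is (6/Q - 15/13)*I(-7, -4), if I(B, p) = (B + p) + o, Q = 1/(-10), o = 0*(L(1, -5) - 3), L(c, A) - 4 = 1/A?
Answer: 8745/13 ≈ 672.69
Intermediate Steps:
L(c, A) = 4 + 1/A
o = 0 (o = 0*((4 + 1/(-5)) - 3) = 0*((4 - ⅕) - 3) = 0*(19/5 - 3) = 0*(⅘) = 0)
Q = -⅒ ≈ -0.10000
I(B, p) = B + p (I(B, p) = (B + p) + 0 = B + p)
(6/Q - 15/13)*I(-7, -4) = (6/(-⅒) - 15/13)*(-7 - 4) = (6*(-10) - 15*1/13)*(-11) = (-60 - 15/13)*(-11) = -795/13*(-11) = 8745/13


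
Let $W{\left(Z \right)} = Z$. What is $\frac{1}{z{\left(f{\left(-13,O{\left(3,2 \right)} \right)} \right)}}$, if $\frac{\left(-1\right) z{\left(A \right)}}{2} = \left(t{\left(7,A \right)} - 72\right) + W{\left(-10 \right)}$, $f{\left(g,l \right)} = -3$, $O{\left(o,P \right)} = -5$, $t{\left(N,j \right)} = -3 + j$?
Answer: $\frac{1}{176} \approx 0.0056818$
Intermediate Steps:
$z{\left(A \right)} = 170 - 2 A$ ($z{\left(A \right)} = - 2 \left(\left(\left(-3 + A\right) - 72\right) - 10\right) = - 2 \left(\left(-75 + A\right) - 10\right) = - 2 \left(-85 + A\right) = 170 - 2 A$)
$\frac{1}{z{\left(f{\left(-13,O{\left(3,2 \right)} \right)} \right)}} = \frac{1}{170 - -6} = \frac{1}{170 + 6} = \frac{1}{176}$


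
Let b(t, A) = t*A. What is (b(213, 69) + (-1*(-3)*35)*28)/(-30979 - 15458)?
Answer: -5879/15479 ≈ -0.37981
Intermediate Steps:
b(t, A) = A*t
(b(213, 69) + (-1*(-3)*35)*28)/(-30979 - 15458) = (69*213 + (-1*(-3)*35)*28)/(-30979 - 15458) = (14697 + (3*35)*28)/(-46437) = (14697 + 105*28)*(-1/46437) = (14697 + 2940)*(-1/46437) = 17637*(-1/46437) = -5879/15479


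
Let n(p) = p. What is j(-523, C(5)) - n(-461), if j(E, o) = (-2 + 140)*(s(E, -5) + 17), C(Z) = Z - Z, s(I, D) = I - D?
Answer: -68677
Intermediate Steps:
C(Z) = 0
j(E, o) = 3036 + 138*E (j(E, o) = (-2 + 140)*((E - 1*(-5)) + 17) = 138*((E + 5) + 17) = 138*((5 + E) + 17) = 138*(22 + E) = 3036 + 138*E)
j(-523, C(5)) - n(-461) = (3036 + 138*(-523)) - 1*(-461) = (3036 - 72174) + 461 = -69138 + 461 = -68677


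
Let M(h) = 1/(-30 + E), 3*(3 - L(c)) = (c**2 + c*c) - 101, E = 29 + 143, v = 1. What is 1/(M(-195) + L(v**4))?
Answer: 142/5113 ≈ 0.027772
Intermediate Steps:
E = 172
L(c) = 110/3 - 2*c**2/3 (L(c) = 3 - ((c**2 + c*c) - 101)/3 = 3 - ((c**2 + c**2) - 101)/3 = 3 - (2*c**2 - 101)/3 = 3 - (-101 + 2*c**2)/3 = 3 + (101/3 - 2*c**2/3) = 110/3 - 2*c**2/3)
M(h) = 1/142 (M(h) = 1/(-30 + 172) = 1/142)
1/(M(-195) + L(v**4)) = 1/(1/142 + (110/3 - 2*(1**4)**2/3)) = 1/(1/142 + (110/3 - 2/3*1**2)) = 1/(1/142 + (110/3 - 2/3*1)) = 1/(1/142 + (110/3 - 2/3)) = 1/(1/142 + 36) = 1/(5113/142) = 142/5113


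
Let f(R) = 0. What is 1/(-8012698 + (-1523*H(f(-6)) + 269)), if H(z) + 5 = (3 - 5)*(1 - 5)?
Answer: -1/8016998 ≈ -1.2473e-7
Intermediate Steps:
H(z) = 3 (H(z) = -5 + (3 - 5)*(1 - 5) = -5 - 2*(-4) = -5 + 8 = 3)
1/(-8012698 + (-1523*H(f(-6)) + 269)) = 1/(-8012698 + (-1523*3 + 269)) = 1/(-8012698 + (-4569 + 269)) = 1/(-8012698 - 4300) = 1/(-8016998) = -1/8016998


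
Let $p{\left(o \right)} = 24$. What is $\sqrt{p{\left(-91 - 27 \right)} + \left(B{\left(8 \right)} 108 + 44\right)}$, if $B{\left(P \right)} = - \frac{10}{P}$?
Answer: $i \sqrt{67} \approx 8.1853 i$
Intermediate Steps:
$\sqrt{p{\left(-91 - 27 \right)} + \left(B{\left(8 \right)} 108 + 44\right)} = \sqrt{24 + \left(- \frac{10}{8} \cdot 108 + 44\right)} = \sqrt{24 + \left(\left(-10\right) \frac{1}{8} \cdot 108 + 44\right)} = \sqrt{24 + \left(\left(- \frac{5}{4}\right) 108 + 44\right)} = \sqrt{24 + \left(-135 + 44\right)} = \sqrt{24 - 91} = \sqrt{-67} = i \sqrt{67}$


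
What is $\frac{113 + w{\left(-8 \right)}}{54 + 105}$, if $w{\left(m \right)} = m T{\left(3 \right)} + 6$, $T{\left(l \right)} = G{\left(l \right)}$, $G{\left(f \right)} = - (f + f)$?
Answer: $\frac{167}{159} \approx 1.0503$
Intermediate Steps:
$G{\left(f \right)} = - 2 f$
$T{\left(l \right)} = - 2 l$
$w{\left(m \right)} = 6 - 6 m$ ($w{\left(m \right)} = m \left(\left(-2\right) 3\right) + 6 = m \left(-6\right) + 6 = - 6 m + 6 = 6 - 6 m$)
$\frac{113 + w{\left(-8 \right)}}{54 + 105} = \frac{113 + \left(6 - -48\right)}{54 + 105} = \frac{113 + \left(6 + 48\right)}{159} = \frac{113 + 54}{159} = \frac{1}{159} \cdot 167 = \frac{167}{159}$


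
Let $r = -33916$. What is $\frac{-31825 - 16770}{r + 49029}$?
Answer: $- \frac{48595}{15113} \approx -3.2154$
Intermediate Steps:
$\frac{-31825 - 16770}{r + 49029} = \frac{-31825 - 16770}{-33916 + 49029} = - \frac{48595}{15113}$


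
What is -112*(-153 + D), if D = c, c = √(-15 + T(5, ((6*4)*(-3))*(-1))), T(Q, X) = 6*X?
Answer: 17136 - 112*√417 ≈ 14849.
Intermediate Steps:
c = √417 (c = √(-15 + 6*(((6*4)*(-3))*(-1))) = √(-15 + 6*((24*(-3))*(-1))) = √(-15 + 6*(-72*(-1))) = √(-15 + 6*72) = √(-15 + 432) = √417 ≈ 20.421)
D = √417 ≈ 20.421
-112*(-153 + D) = -112*(-153 + √417) = 17136 - 112*√417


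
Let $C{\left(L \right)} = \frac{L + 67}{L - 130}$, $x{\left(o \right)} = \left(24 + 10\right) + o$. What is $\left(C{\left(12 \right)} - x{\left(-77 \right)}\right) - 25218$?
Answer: $- \frac{2970729}{118} \approx -25176.0$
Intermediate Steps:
$x{\left(o \right)} = 34 + o$
$C{\left(L \right)} = \frac{67 + L}{-130 + L}$
$\left(C{\left(12 \right)} - x{\left(-77 \right)}\right) - 25218 = \left(\frac{67 + 12}{-130 + 12} - \left(34 - 77\right)\right) - 25218 = \left(\frac{1}{-118} \cdot 79 - -43\right) - 25218 = \left(\left(- \frac{1}{118}\right) 79 + 43\right) - 25218 = \left(- \frac{79}{118} + 43\right) - 25218 = \frac{4995}{118} - 25218 = - \frac{2970729}{118}$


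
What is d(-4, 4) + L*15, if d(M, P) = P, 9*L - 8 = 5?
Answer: 77/3 ≈ 25.667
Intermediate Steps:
L = 13/9 (L = 8/9 + (1/9)*5 = 8/9 + 5/9 = 13/9 ≈ 1.4444)
d(-4, 4) + L*15 = 4 + (13/9)*15 = 4 + 65/3 = 77/3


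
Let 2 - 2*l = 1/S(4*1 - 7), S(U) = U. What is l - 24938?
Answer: -149621/6 ≈ -24937.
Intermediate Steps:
l = 7/6 (l = 1 - 1/(2*(4*1 - 7)) = 1 - 1/(2*(4 - 7)) = 1 - ½/(-3) = 1 - ½*(-⅓) = 1 + ⅙ = 7/6 ≈ 1.1667)
l - 24938 = 7/6 - 24938 = -149621/6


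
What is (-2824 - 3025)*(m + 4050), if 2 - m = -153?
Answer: -24595045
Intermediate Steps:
m = 155 (m = 2 - 1*(-153) = 2 + 153 = 155)
(-2824 - 3025)*(m + 4050) = (-2824 - 3025)*(155 + 4050) = -5849*4205 = -24595045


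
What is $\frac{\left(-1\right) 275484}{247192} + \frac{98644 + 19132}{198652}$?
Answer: $- \frac{145523651}{279006734} \approx -0.52158$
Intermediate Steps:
$\frac{\left(-1\right) 275484}{247192} + \frac{98644 + 19132}{198652} = \left(-275484\right) \frac{1}{247192} + 117776 \cdot \frac{1}{198652} = - \frac{6261}{5618} + \frac{29444}{49663} = - \frac{145523651}{279006734}$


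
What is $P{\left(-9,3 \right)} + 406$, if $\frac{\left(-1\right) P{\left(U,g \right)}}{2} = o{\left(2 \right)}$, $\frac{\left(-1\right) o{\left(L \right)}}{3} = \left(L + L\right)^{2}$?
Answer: $502$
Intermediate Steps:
$o{\left(L \right)} = - 12 L^{2}$ ($o{\left(L \right)} = - 3 \left(L + L\right)^{2} = - 3 \left(2 L\right)^{2} = - 3 \cdot 4 L^{2} = - 12 L^{2}$)
$P{\left(U,g \right)} = 96$ ($P{\left(U,g \right)} = - 2 \left(- 12 \cdot 2^{2}\right) = - 2 \left(\left(-12\right) 4\right) = \left(-2\right) \left(-48\right) = 96$)
$P{\left(-9,3 \right)} + 406 = 96 + 406 = 502$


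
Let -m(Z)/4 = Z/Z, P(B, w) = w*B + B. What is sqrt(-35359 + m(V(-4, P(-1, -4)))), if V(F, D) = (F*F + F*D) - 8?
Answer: I*sqrt(35363) ≈ 188.05*I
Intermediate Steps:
P(B, w) = B + B*w (P(B, w) = B*w + B = B + B*w)
V(F, D) = -8 + F**2 + D*F (V(F, D) = (F**2 + D*F) - 8 = -8 + F**2 + D*F)
m(Z) = -4 (m(Z) = -4*Z/Z = -4*1 = -4)
sqrt(-35359 + m(V(-4, P(-1, -4)))) = sqrt(-35359 - 4) = sqrt(-35363) = I*sqrt(35363)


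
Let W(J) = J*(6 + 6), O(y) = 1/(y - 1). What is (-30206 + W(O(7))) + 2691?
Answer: -27513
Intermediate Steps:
O(y) = 1/(-1 + y)
W(J) = 12*J (W(J) = J*12 = 12*J)
(-30206 + W(O(7))) + 2691 = (-30206 + 12/(-1 + 7)) + 2691 = (-30206 + 12/6) + 2691 = (-30206 + 12*(⅙)) + 2691 = (-30206 + 2) + 2691 = -30204 + 2691 = -27513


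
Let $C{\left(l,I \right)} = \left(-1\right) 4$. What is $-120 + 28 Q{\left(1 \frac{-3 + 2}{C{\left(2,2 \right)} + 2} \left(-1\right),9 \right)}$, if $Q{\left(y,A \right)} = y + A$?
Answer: $118$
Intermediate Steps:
$C{\left(l,I \right)} = -4$
$Q{\left(y,A \right)} = A + y$
$-120 + 28 Q{\left(1 \frac{-3 + 2}{C{\left(2,2 \right)} + 2} \left(-1\right),9 \right)} = -120 + 28 \left(9 + 1 \frac{-3 + 2}{-4 + 2} \left(-1\right)\right) = -120 + 28 \left(9 + 1 \left(- \frac{1}{-2}\right) \left(-1\right)\right) = -120 + 28 \left(9 + 1 \left(\left(-1\right) \left(- \frac{1}{2}\right)\right) \left(-1\right)\right) = -120 + 28 \left(9 + 1 \cdot \frac{1}{2} \left(-1\right)\right) = -120 + 28 \left(9 + \frac{1}{2} \left(-1\right)\right) = -120 + 28 \left(9 - \frac{1}{2}\right) = -120 + 28 \cdot \frac{17}{2} = -120 + 238 = 118$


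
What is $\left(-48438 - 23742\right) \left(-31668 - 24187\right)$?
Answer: $4031613900$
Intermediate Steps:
$\left(-48438 - 23742\right) \left(-31668 - 24187\right) = \left(-72180\right) \left(-55855\right) = 4031613900$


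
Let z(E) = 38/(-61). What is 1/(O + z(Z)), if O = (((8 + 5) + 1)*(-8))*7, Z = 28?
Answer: -61/47862 ≈ -0.0012745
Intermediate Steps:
z(E) = -38/61 (z(E) = 38*(-1/61) = -38/61)
O = -784 (O = ((13 + 1)*(-8))*7 = (14*(-8))*7 = -112*7 = -784)
1/(O + z(Z)) = 1/(-784 - 38/61) = 1/(-47862/61) = -61/47862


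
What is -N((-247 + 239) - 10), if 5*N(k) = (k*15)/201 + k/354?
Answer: 5511/19765 ≈ 0.27883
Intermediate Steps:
N(k) = 1837*k/118590 (N(k) = ((k*15)/201 + k/354)/5 = ((15*k)*(1/201) + k*(1/354))/5 = (5*k/67 + k/354)/5 = (1837*k/23718)/5 = 1837*k/118590)
-N((-247 + 239) - 10) = -1837*((-247 + 239) - 10)/118590 = -1837*(-8 - 10)/118590 = -1837*(-18)/118590 = -1*(-5511/19765) = 5511/19765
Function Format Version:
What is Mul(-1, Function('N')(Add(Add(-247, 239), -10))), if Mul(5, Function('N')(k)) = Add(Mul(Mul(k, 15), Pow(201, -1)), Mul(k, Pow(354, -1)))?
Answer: Rational(5511, 19765) ≈ 0.27883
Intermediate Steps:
Function('N')(k) = Mul(Rational(1837, 118590), k) (Function('N')(k) = Mul(Rational(1, 5), Add(Mul(Mul(k, 15), Pow(201, -1)), Mul(k, Pow(354, -1)))) = Mul(Rational(1, 5), Add(Mul(Mul(15, k), Rational(1, 201)), Mul(k, Rational(1, 354)))) = Mul(Rational(1, 5), Add(Mul(Rational(5, 67), k), Mul(Rational(1, 354), k))) = Mul(Rational(1, 5), Mul(Rational(1837, 23718), k)) = Mul(Rational(1837, 118590), k))
Mul(-1, Function('N')(Add(Add(-247, 239), -10))) = Mul(-1, Mul(Rational(1837, 118590), Add(Add(-247, 239), -10))) = Mul(-1, Mul(Rational(1837, 118590), Add(-8, -10))) = Mul(-1, Mul(Rational(1837, 118590), -18)) = Mul(-1, Rational(-5511, 19765)) = Rational(5511, 19765)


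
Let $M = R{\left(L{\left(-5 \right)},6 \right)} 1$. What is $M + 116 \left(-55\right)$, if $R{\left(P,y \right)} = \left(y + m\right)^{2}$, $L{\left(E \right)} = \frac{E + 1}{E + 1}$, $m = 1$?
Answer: $-6331$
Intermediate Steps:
$L{\left(E \right)} = 1$ ($L{\left(E \right)} = \frac{1 + E}{1 + E} = 1$)
$R{\left(P,y \right)} = \left(1 + y\right)^{2}$ ($R{\left(P,y \right)} = \left(y + 1\right)^{2} = \left(1 + y\right)^{2}$)
$M = 49$ ($M = \left(1 + 6\right)^{2} \cdot 1 = 7^{2} \cdot 1 = 49 \cdot 1 = 49$)
$M + 116 \left(-55\right) = 49 + 116 \left(-55\right) = 49 - 6380 = -6331$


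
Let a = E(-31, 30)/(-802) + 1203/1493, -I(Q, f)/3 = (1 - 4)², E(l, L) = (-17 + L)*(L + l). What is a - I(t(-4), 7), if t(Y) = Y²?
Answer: 33313637/1197386 ≈ 27.822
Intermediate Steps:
I(Q, f) = -27 (I(Q, f) = -3*(1 - 4)² = -3*(-3)² = -3*9 = -27)
a = 984215/1197386 (a = (30² - 17*30 - 17*(-31) + 30*(-31))/(-802) + 1203/1493 = (900 - 510 + 527 - 930)*(-1/802) + 1203*(1/1493) = -13*(-1/802) + 1203/1493 = 13/802 + 1203/1493 = 984215/1197386 ≈ 0.82197)
a - I(t(-4), 7) = 984215/1197386 - 1*(-27) = 984215/1197386 + 27 = 33313637/1197386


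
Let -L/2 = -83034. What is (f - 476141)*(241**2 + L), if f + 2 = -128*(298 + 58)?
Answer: -116940998939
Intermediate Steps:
L = 166068 (L = -2*(-83034) = 166068)
f = -45570 (f = -2 - 128*(298 + 58) = -2 - 128*356 = -2 - 45568 = -45570)
(f - 476141)*(241**2 + L) = (-45570 - 476141)*(241**2 + 166068) = -521711*(58081 + 166068) = -521711*224149 = -116940998939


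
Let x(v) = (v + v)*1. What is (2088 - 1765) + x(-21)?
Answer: 281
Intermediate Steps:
x(v) = 2*v (x(v) = (2*v)*1 = 2*v)
(2088 - 1765) + x(-21) = (2088 - 1765) + 2*(-21) = 323 - 42 = 281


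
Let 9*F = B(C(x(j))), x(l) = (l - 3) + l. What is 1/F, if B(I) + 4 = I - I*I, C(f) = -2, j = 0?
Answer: -9/10 ≈ -0.90000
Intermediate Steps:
x(l) = -3 + 2*l (x(l) = (-3 + l) + l = -3 + 2*l)
B(I) = -4 + I - I² (B(I) = -4 + (I - I*I) = -4 + (I - I²) = -4 + I - I²)
F = -10/9 (F = (-4 - 2 - 1*(-2)²)/9 = (-4 - 2 - 1*4)/9 = (-4 - 2 - 4)/9 = (⅑)*(-10) = -10/9 ≈ -1.1111)
1/F = 1/(-10/9) = -9/10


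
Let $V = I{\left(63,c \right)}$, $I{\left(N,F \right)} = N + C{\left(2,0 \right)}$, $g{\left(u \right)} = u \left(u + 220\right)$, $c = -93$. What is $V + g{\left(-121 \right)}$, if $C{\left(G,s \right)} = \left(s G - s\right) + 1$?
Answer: $-11915$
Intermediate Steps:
$C{\left(G,s \right)} = 1 - s + G s$ ($C{\left(G,s \right)} = \left(G s - s\right) + 1 = \left(- s + G s\right) + 1 = 1 - s + G s$)
$g{\left(u \right)} = u \left(220 + u\right)$
$I{\left(N,F \right)} = 1 + N$ ($I{\left(N,F \right)} = N + \left(1 - 0 + 2 \cdot 0\right) = N + \left(1 + 0 + 0\right) = N + 1 = 1 + N$)
$V = 64$ ($V = 1 + 63 = 64$)
$V + g{\left(-121 \right)} = 64 - 121 \left(220 - 121\right) = 64 - 11979 = -11915$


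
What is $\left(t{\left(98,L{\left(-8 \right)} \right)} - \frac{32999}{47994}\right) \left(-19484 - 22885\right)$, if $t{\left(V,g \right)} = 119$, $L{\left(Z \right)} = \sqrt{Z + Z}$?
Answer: $- \frac{80194447301}{15998} \approx -5.0128 \cdot 10^{6}$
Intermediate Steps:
$L{\left(Z \right)} = \sqrt{2} \sqrt{Z}$ ($L{\left(Z \right)} = \sqrt{2 Z} = \sqrt{2} \sqrt{Z}$)
$\left(t{\left(98,L{\left(-8 \right)} \right)} - \frac{32999}{47994}\right) \left(-19484 - 22885\right) = \left(119 - \frac{32999}{47994}\right) \left(-19484 - 22885\right) = \left(119 - \frac{32999}{47994}\right) \left(-42369\right) = \frac{5678287}{47994} \left(-42369\right) = - \frac{80194447301}{15998}$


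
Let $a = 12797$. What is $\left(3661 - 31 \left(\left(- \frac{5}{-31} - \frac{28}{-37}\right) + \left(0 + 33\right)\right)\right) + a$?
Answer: $\frac{570042}{37} \approx 15407.0$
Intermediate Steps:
$\left(3661 - 31 \left(\left(- \frac{5}{-31} - \frac{28}{-37}\right) + \left(0 + 33\right)\right)\right) + a = \left(3661 - 31 \left(\left(- \frac{5}{-31} - \frac{28}{-37}\right) + \left(0 + 33\right)\right)\right) + 12797 = \left(3661 - 31 \left(\left(\left(-5\right) \left(- \frac{1}{31}\right) - - \frac{28}{37}\right) + 33\right)\right) + 12797 = \left(3661 - 31 \left(\left(\frac{5}{31} + \frac{28}{37}\right) + 33\right)\right) + 12797 = \left(3661 - 31 \left(\frac{1053}{1147} + 33\right)\right) + 12797 = \left(3661 - \frac{38904}{37}\right) + 12797 = \frac{96553}{37} + 12797 = \frac{570042}{37}$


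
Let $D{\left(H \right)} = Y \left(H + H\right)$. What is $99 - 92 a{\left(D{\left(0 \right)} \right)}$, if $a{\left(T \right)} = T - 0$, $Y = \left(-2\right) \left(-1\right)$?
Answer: $99$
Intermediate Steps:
$Y = 2$
$D{\left(H \right)} = 4 H$ ($D{\left(H \right)} = 2 \left(H + H\right) = 2 \cdot 2 H = 4 H$)
$a{\left(T \right)} = T$ ($a{\left(T \right)} = T + 0 = T$)
$99 - 92 a{\left(D{\left(0 \right)} \right)} = 99 - 92 \cdot 4 \cdot 0 = 99 - 0 = 99 + 0 = 99$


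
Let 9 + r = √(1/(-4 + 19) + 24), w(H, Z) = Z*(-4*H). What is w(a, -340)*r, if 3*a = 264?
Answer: -1077120 + 454784*√15/3 ≈ -4.9000e+5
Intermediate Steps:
a = 88 (a = (⅓)*264 = 88)
w(H, Z) = -4*H*Z
r = -9 + 19*√15/15 (r = -9 + √(1/(-4 + 19) + 24) = -9 + √(1/15 + 24) = -9 + √(361/15) = -9 + 19*√15/15 ≈ -4.0942)
w(a, -340)*r = (-4*88*(-340))*(-9 + 19*√15/15) = 119680*(-9 + 19*√15/15) = -1077120 + 454784*√15/3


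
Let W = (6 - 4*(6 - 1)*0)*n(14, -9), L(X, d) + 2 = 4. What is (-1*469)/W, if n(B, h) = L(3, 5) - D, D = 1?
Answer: -469/6 ≈ -78.167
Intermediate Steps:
L(X, d) = 2 (L(X, d) = -2 + 4 = 2)
n(B, h) = 1 (n(B, h) = 2 - 1*1 = 2 - 1 = 1)
W = 6 (W = (6 - 4*(6 - 1)*0)*1 = (6 - 4*5*0)*1 = (6 - 20*0)*1 = (6 + 0)*1 = 6*1 = 6)
(-1*469)/W = -1*469/6 = -469*⅙ = -469/6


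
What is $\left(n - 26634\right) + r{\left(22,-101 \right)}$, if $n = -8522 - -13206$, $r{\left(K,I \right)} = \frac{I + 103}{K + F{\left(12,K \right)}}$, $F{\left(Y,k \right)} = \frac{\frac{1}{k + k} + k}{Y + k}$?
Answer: $- \frac{43746174}{1993} \approx -21950.0$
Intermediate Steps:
$F{\left(Y,k \right)} = \frac{k + \frac{1}{2 k}}{Y + k}$ ($F{\left(Y,k \right)} = \frac{\frac{1}{2 k} + k}{Y + k} = \frac{k + \frac{1}{2 k}}{Y + k}$)
$r{\left(K,I \right)} = \frac{103 + I}{K + \frac{\frac{1}{2} + K^{2}}{K \left(12 + K\right)}}$ ($r{\left(K,I \right)} = \frac{I + 103}{K + \frac{\frac{1}{2} + K^{2}}{K \left(12 + K\right)}} = \frac{103 + I}{K + \frac{\frac{1}{2} + K^{2}}{K \left(12 + K\right)}}$)
$n = 4684$ ($n = -8522 + 13206 = 4684$)
$\left(n - 26634\right) + r{\left(22,-101 \right)} = \left(4684 - 26634\right) + 2 \cdot 22 \frac{1}{1 + 2 \cdot 22^{2} + 2 \cdot 22^{2} \left(12 + 22\right)} \left(12 + 22\right) \left(103 - 101\right) = -21950 + 2 \cdot 22 \frac{1}{1 + 2 \cdot 484 + 2 \cdot 484 \cdot 34} \cdot 34 \cdot 2 = -21950 + 2 \cdot 22 \frac{1}{1 + 968 + 32912} \cdot 34 \cdot 2 = -21950 + 2 \cdot 22 \cdot \frac{1}{33881} \cdot 34 \cdot 2 = -21950 + \frac{176}{1993} = - \frac{43746174}{1993}$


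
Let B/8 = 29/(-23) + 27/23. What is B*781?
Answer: -12496/23 ≈ -543.30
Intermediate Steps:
B = -16/23 (B = 8*(29/(-23) + 27/23) = 8*(29*(-1/23) + 27*(1/23)) = 8*(-29/23 + 27/23) = 8*(-2/23) = -16/23 ≈ -0.69565)
B*781 = -16/23*781 = -12496/23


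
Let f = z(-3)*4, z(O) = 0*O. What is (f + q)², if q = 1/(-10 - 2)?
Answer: 1/144 ≈ 0.0069444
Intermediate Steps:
z(O) = 0
q = -1/12 (q = 1/(-12) = -1/12 ≈ -0.083333)
f = 0 (f = 0*4 = 0)
(f + q)² = (0 - 1/12)² = (-1/12)² = 1/144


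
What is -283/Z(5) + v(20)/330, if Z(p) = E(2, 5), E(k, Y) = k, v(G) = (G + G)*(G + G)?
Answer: -9019/66 ≈ -136.65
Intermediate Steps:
v(G) = 4*G**2 (v(G) = (2*G)*(2*G) = 4*G**2)
Z(p) = 2
-283/Z(5) + v(20)/330 = -283/2 + (4*20**2)/330 = -283*1/2 + (4*400)*(1/330) = -283/2 + 1600*(1/330) = -283/2 + 160/33 = -9019/66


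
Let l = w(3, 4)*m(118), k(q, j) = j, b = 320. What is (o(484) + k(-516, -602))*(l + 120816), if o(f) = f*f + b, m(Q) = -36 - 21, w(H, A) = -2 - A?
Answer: 28347821892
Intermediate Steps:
m(Q) = -57
o(f) = 320 + f² (o(f) = f*f + 320 = f² + 320 = 320 + f²)
l = 342 (l = (-2 - 1*4)*(-57) = (-2 - 4)*(-57) = -6*(-57) = 342)
(o(484) + k(-516, -602))*(l + 120816) = ((320 + 484²) - 602)*(342 + 120816) = ((320 + 234256) - 602)*121158 = (234576 - 602)*121158 = 233974*121158 = 28347821892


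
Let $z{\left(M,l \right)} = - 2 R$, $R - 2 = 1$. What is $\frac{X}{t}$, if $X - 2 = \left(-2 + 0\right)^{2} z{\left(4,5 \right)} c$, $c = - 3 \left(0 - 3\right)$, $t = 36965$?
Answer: $- \frac{214}{36965} \approx -0.0057893$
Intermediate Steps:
$R = 3$ ($R = 2 + 1 = 3$)
$z{\left(M,l \right)} = -6$ ($z{\left(M,l \right)} = \left(-2\right) 3 = -6$)
$c = 9$ ($c = \left(-3\right) \left(-3\right) = 9$)
$X = -214$ ($X = 2 + \left(-2 + 0\right)^{2} \left(-6\right) 9 = 2 + \left(-2\right)^{2} \left(-6\right) 9 = 2 + 4 \left(-6\right) 9 = 2 - 216 = -214$)
$\frac{X}{t} = - \frac{214}{36965}$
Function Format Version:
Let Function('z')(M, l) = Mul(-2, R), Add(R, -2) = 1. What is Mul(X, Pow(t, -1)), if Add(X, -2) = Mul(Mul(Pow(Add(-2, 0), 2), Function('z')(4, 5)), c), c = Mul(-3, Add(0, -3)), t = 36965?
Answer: Rational(-214, 36965) ≈ -0.0057893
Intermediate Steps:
R = 3 (R = Add(2, 1) = 3)
Function('z')(M, l) = -6 (Function('z')(M, l) = Mul(-2, 3) = -6)
c = 9 (c = Mul(-3, -3) = 9)
X = -214 (X = Add(2, Mul(Mul(Pow(Add(-2, 0), 2), -6), 9)) = Add(2, Mul(Mul(Pow(-2, 2), -6), 9)) = Add(2, Mul(Mul(4, -6), 9)) = Add(2, Mul(-24, 9)) = Add(2, -216) = -214)
Mul(X, Pow(t, -1)) = Mul(-214, Pow(36965, -1)) = Mul(-214, Rational(1, 36965)) = Rational(-214, 36965)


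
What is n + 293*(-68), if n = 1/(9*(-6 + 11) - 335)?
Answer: -5777961/290 ≈ -19924.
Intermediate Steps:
n = -1/290 (n = 1/(9*5 - 335) = 1/(45 - 335) = 1/(-290) = -1/290 ≈ -0.0034483)
n + 293*(-68) = -1/290 + 293*(-68) = -1/290 - 19924 = -5777961/290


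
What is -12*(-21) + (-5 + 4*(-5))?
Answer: 227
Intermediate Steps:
-12*(-21) + (-5 + 4*(-5)) = 252 + (-5 - 20) = 252 - 25 = 227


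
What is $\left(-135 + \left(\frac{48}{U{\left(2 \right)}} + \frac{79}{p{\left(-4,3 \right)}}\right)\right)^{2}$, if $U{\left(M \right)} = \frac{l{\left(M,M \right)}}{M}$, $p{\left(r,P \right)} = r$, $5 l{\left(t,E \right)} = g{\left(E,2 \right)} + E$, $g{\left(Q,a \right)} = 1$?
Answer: $\frac{441}{16} \approx 27.563$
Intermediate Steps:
$l{\left(t,E \right)} = \frac{1}{5} + \frac{E}{5}$ ($l{\left(t,E \right)} = \frac{1 + E}{5} = \frac{1}{5} + \frac{E}{5}$)
$U{\left(M \right)} = \frac{\frac{1}{5} + \frac{M}{5}}{M}$
$\left(-135 + \left(\frac{48}{U{\left(2 \right)}} + \frac{79}{p{\left(-4,3 \right)}}\right)\right)^{2} = \left(-135 + \left(\frac{48}{\frac{1}{5} \cdot \frac{1}{2} \left(1 + 2\right)} + \frac{79}{-4}\right)\right)^{2} = \left(-135 + \left(\frac{48}{\frac{1}{5} \cdot \frac{1}{2} \cdot 3} + 79 \left(- \frac{1}{4}\right)\right)\right)^{2} = \left(-135 - \left(\frac{79}{4} - \frac{48}{\frac{3}{10}}\right)\right)^{2} = \left(-135 + \left(48 \cdot \frac{10}{3} - \frac{79}{4}\right)\right)^{2} = \left(-135 + \left(160 - \frac{79}{4}\right)\right)^{2} = \left(-135 + \frac{561}{4}\right)^{2} = \left(\frac{21}{4}\right)^{2} = \frac{441}{16}$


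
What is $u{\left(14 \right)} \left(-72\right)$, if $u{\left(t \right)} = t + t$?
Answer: $-2016$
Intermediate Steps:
$u{\left(t \right)} = 2 t$
$u{\left(14 \right)} \left(-72\right) = 2 \cdot 14 \left(-72\right) = 28 \left(-72\right) = -2016$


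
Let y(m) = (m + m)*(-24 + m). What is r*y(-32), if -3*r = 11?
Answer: -39424/3 ≈ -13141.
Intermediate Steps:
r = -11/3 (r = -1/3*11 = -11/3 ≈ -3.6667)
y(m) = 2*m*(-24 + m) (y(m) = (2*m)*(-24 + m) = 2*m*(-24 + m))
r*y(-32) = -22*(-32)*(-24 - 32)/3 = -22*(-32)*(-56)/3 = -11/3*3584 = -39424/3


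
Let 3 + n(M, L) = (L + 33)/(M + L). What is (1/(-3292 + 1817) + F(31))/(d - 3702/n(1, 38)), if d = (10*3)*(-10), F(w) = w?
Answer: 150236/13757325 ≈ 0.010920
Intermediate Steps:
n(M, L) = -3 + (33 + L)/(L + M) (n(M, L) = -3 + (L + 33)/(M + L) = -3 + (33 + L)/(L + M))
d = -300 (d = 30*(-10) = -300)
(1/(-3292 + 1817) + F(31))/(d - 3702/n(1, 38)) = (1/(-3292 + 1817) + 31)/(-300 - 3702*(38 + 1)/(33 - 3*1 - 2*38)) = (1/(-1475) + 31)/(-300 - 3702*39/(33 - 3 - 76)) = (-1/1475 + 31)/(-300 - 3702/((1/39)*(-46))) = 45724/(1475*(-300 - 3702/(-46/39))) = 45724/(1475*(-300 - 3702*(-39/46))) = 45724/(1475*(-300 + 72189/23)) = 45724/(1475*(65289/23)) = (45724/1475)*(23/65289) = 150236/13757325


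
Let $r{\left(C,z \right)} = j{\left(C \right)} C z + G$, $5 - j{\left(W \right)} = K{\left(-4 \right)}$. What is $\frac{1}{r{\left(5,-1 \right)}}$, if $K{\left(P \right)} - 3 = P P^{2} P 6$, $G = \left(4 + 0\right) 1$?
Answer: $\frac{1}{7674} \approx 0.00013031$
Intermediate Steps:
$G = 4$ ($G = 4 \cdot 1 = 4$)
$K{\left(P \right)} = 3 + 6 P^{4}$ ($K{\left(P \right)} = 3 + P P^{2} P 6 = 3 + P^{3} P 6 = 3 + P^{4} \cdot 6 = 3 + 6 P^{4}$)
$j{\left(W \right)} = -1534$ ($j{\left(W \right)} = 5 - \left(3 + 6 \left(-4\right)^{4}\right) = 5 - \left(3 + 6 \cdot 256\right) = 5 - \left(3 + 1536\right) = 5 - 1539 = -1534$)
$r{\left(C,z \right)} = 4 - 1534 C z$ ($r{\left(C,z \right)} = - 1534 C z + 4 = 4 - 1534 C z$)
$\frac{1}{r{\left(5,-1 \right)}} = \frac{1}{4 - 7670 \left(-1\right)} = \frac{1}{4 + 7670} = \frac{1}{7674}$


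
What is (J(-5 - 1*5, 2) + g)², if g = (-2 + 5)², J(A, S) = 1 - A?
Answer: 400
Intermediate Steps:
g = 9 (g = 3² = 9)
(J(-5 - 1*5, 2) + g)² = ((1 - (-5 - 1*5)) + 9)² = ((1 - (-5 - 5)) + 9)² = ((1 - 1*(-10)) + 9)² = ((1 + 10) + 9)² = (11 + 9)² = 20² = 400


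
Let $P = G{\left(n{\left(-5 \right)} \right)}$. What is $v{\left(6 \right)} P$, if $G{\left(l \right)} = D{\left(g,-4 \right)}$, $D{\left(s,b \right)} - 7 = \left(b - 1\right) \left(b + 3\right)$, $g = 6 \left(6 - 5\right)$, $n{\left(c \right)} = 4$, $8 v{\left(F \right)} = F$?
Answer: $9$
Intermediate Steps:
$v{\left(F \right)} = \frac{F}{8}$
$g = 6$ ($g = 6 \cdot 1 = 6$)
$D{\left(s,b \right)} = 7 + \left(-1 + b\right) \left(3 + b\right)$ ($D{\left(s,b \right)} = 7 + \left(b - 1\right) \left(b + 3\right) = 7 + \left(-1 + b\right) \left(3 + b\right)$)
$G{\left(l \right)} = 12$ ($G{\left(l \right)} = 4 + \left(-4\right)^{2} + 2 \left(-4\right) = 4 + 16 - 8 = 12$)
$P = 12$
$v{\left(6 \right)} P = \frac{1}{8} \cdot 6 \cdot 12 = \frac{3}{4} \cdot 12 = 9$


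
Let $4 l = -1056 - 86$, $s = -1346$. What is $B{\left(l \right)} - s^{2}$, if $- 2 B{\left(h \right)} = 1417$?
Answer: $- \frac{3624849}{2} \approx -1.8124 \cdot 10^{6}$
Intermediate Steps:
$l = - \frac{571}{2}$ ($l = \frac{-1056 - 86}{4} = \frac{1}{4} \left(-1142\right) = - \frac{571}{2} \approx -285.5$)
$B{\left(h \right)} = - \frac{1417}{2}$ ($B{\left(h \right)} = \left(- \frac{1}{2}\right) 1417 = - \frac{1417}{2}$)
$B{\left(l \right)} - s^{2} = - \frac{1417}{2} - \left(-1346\right)^{2} = - \frac{1417}{2} - 1811716 = - \frac{3624849}{2}$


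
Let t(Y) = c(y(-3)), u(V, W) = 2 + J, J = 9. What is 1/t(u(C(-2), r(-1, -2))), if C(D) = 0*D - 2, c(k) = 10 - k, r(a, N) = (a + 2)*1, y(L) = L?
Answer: 1/13 ≈ 0.076923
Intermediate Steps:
r(a, N) = 2 + a (r(a, N) = (2 + a)*1 = 2 + a)
C(D) = -2 (C(D) = 0 - 2 = -2)
u(V, W) = 11 (u(V, W) = 2 + 9 = 11)
t(Y) = 13 (t(Y) = 10 - 1*(-3) = 10 + 3 = 13)
1/t(u(C(-2), r(-1, -2))) = 1/13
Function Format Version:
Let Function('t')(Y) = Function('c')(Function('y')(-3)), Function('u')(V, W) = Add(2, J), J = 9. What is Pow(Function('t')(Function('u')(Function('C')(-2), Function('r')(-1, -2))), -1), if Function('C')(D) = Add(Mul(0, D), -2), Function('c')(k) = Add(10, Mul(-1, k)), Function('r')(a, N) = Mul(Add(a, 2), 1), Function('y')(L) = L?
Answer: Rational(1, 13) ≈ 0.076923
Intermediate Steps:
Function('r')(a, N) = Add(2, a) (Function('r')(a, N) = Mul(Add(2, a), 1) = Add(2, a))
Function('C')(D) = -2 (Function('C')(D) = Add(0, -2) = -2)
Function('u')(V, W) = 11 (Function('u')(V, W) = Add(2, 9) = 11)
Function('t')(Y) = 13 (Function('t')(Y) = Add(10, Mul(-1, -3)) = Add(10, 3) = 13)
Pow(Function('t')(Function('u')(Function('C')(-2), Function('r')(-1, -2))), -1) = Pow(13, -1) = Rational(1, 13)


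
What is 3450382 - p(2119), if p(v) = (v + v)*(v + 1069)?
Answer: -10060362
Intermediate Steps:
p(v) = 2*v*(1069 + v) (p(v) = (2*v)*(1069 + v) = 2*v*(1069 + v))
3450382 - p(2119) = 3450382 - 2*2119*(1069 + 2119) = 3450382 - 2*2119*3188 = 3450382 - 1*13510744 = 3450382 - 13510744 = -10060362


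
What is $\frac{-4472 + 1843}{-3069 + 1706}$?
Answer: $\frac{2629}{1363} \approx 1.9288$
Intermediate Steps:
$\frac{-4472 + 1843}{-3069 + 1706} = - \frac{2629}{-1363} = \left(-2629\right) \left(- \frac{1}{1363}\right) = \frac{2629}{1363}$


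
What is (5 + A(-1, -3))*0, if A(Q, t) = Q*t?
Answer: 0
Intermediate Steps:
(5 + A(-1, -3))*0 = (5 - 1*(-3))*0 = (5 + 3)*0 = 8*0 = 0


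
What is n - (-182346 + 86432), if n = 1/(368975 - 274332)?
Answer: 9077588703/94643 ≈ 95914.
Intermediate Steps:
n = 1/94643 ≈ 1.0566e-5
n - (-182346 + 86432) = 1/94643 - (-182346 + 86432) = 1/94643 - 1*(-95914) = 1/94643 + 95914 = 9077588703/94643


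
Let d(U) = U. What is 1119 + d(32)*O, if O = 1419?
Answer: 46527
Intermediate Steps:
1119 + d(32)*O = 1119 + 32*1419 = 1119 + 45408 = 46527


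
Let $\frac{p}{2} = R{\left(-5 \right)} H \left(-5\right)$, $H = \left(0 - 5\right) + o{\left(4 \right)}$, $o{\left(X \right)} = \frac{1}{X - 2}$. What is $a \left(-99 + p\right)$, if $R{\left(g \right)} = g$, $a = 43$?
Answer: $-13932$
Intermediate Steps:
$o{\left(X \right)} = \frac{1}{-2 + X}$
$H = - \frac{9}{2}$ ($H = \left(0 - 5\right) + \frac{1}{-2 + 4} = -5 + \frac{1}{2} = - \frac{9}{2} \approx -4.5$)
$p = -225$ ($p = 2 \left(-5\right) \left(- \frac{9}{2}\right) \left(-5\right) = 2 \cdot \frac{45}{2} \left(-5\right) = 2 \left(- \frac{225}{2}\right) = -225$)
$a \left(-99 + p\right) = 43 \left(-99 - 225\right) = 43 \left(-324\right) = -13932$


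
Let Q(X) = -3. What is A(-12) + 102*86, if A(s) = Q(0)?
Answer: 8769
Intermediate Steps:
A(s) = -3
A(-12) + 102*86 = -3 + 102*86 = -3 + 8772 = 8769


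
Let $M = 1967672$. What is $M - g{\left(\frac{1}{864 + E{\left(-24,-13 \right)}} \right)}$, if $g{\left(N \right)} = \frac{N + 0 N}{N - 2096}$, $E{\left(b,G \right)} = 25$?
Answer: $\frac{3666447847497}{1863343} \approx 1.9677 \cdot 10^{6}$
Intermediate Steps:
$g{\left(N \right)} = \frac{N}{-2096 + N}$ ($g{\left(N \right)} = \frac{N + 0}{-2096 + N} = \frac{N}{-2096 + N}$)
$M - g{\left(\frac{1}{864 + E{\left(-24,-13 \right)}} \right)} = 1967672 - \frac{1}{\left(864 + 25\right) \left(-2096 + \frac{1}{864 + 25}\right)} = 1967672 - \frac{1}{889 \left(-2096 + \frac{1}{889}\right)} = 1967672 - \frac{1}{889 \left(- \frac{1863343}{889}\right)} = 1967672 - \frac{1}{889} \left(- \frac{889}{1863343}\right) = 1967672 - - \frac{1}{1863343} = 1967672 + \frac{1}{1863343} = \frac{3666447847497}{1863343}$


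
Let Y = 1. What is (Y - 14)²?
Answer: 169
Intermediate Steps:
(Y - 14)² = (1 - 14)² = (-13)² = 169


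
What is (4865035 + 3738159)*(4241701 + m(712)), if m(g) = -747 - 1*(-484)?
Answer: 36489913952972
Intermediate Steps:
m(g) = -263 (m(g) = -747 + 484 = -263)
(4865035 + 3738159)*(4241701 + m(712)) = (4865035 + 3738159)*(4241701 - 263) = 8603194*4241438 = 36489913952972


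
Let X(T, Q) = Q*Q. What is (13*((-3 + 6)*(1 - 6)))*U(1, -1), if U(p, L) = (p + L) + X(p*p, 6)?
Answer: -7020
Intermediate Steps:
X(T, Q) = Q²
U(p, L) = 36 + L + p (U(p, L) = (p + L) + 6² = (L + p) + 36 = 36 + L + p)
(13*((-3 + 6)*(1 - 6)))*U(1, -1) = (13*((-3 + 6)*(1 - 6)))*(36 - 1 + 1) = (13*(3*(-5)))*36 = (13*(-15))*36 = -195*36 = -7020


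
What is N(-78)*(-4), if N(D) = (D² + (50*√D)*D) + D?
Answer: -24024 + 15600*I*√78 ≈ -24024.0 + 1.3778e+5*I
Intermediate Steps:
N(D) = D + D² + 50*D^(3/2) (N(D) = (D² + 50*D^(3/2)) + D = D + D² + 50*D^(3/2))
N(-78)*(-4) = (-78 + (-78)² + 50*(-78)^(3/2))*(-4) = (-78 + 6084 + 50*(-78*I*√78))*(-4) = (-78 + 6084 - 3900*I*√78)*(-4) = (6006 - 3900*I*√78)*(-4) = -24024 + 15600*I*√78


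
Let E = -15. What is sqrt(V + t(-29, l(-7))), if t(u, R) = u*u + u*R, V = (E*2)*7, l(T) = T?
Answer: sqrt(834) ≈ 28.879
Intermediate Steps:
V = -210 (V = -15*2*7 = -30*7 = -210)
t(u, R) = u**2 + R*u
sqrt(V + t(-29, l(-7))) = sqrt(-210 - 29*(-7 - 29)) = sqrt(-210 - 29*(-36)) = sqrt(-210 + 1044) = sqrt(834)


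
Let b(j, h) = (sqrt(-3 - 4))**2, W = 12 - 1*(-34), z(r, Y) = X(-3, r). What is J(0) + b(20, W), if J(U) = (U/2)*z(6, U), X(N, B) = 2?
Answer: -7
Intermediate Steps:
z(r, Y) = 2
J(U) = U (J(U) = (U/2)*2 = U)
W = 46 (W = 12 + 34 = 46)
b(j, h) = -7 (b(j, h) = (sqrt(-7))**2 = (I*sqrt(7))**2 = -7)
J(0) + b(20, W) = 0 - 7 = -7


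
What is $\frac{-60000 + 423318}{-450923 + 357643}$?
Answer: $- \frac{181659}{46640} \approx -3.8949$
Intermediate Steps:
$\frac{-60000 + 423318}{-450923 + 357643} = \frac{363318}{-93280} = 363318 \left(- \frac{1}{93280}\right) = - \frac{181659}{46640}$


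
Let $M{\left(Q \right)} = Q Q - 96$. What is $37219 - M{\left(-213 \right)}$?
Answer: $-8054$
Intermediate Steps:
$M{\left(Q \right)} = -96 + Q^{2}$ ($M{\left(Q \right)} = Q^{2} - 96 = -96 + Q^{2}$)
$37219 - M{\left(-213 \right)} = 37219 - \left(-96 + \left(-213\right)^{2}\right) = 37219 - \left(-96 + 45369\right) = 37219 - 45273 = -8054$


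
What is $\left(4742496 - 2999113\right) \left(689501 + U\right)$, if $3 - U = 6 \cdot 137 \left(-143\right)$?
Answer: $1406997250150$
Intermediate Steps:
$U = 117549$ ($U = 3 - 6 \cdot 137 \left(-143\right) = 3 - 822 \left(-143\right) = 3 - -117546 = 3 + 117546 = 117549$)
$\left(4742496 - 2999113\right) \left(689501 + U\right) = \left(4742496 - 2999113\right) \left(689501 + 117549\right) = 1743383 \cdot 807050 = 1406997250150$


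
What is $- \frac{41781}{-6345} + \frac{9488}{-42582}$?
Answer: $\frac{2031817}{319365} \approx 6.3621$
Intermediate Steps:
$- \frac{41781}{-6345} + \frac{9488}{-42582} = \left(-41781\right) \left(- \frac{1}{6345}\right) + 9488 \left(- \frac{1}{42582}\right) = \frac{13927}{2115} - \frac{4744}{21291} = \frac{2031817}{319365}$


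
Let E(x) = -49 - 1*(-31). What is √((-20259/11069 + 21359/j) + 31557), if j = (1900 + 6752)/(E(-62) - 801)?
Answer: √153554845696963233/2280214 ≈ 171.85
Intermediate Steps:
E(x) = -18 (E(x) = -49 + 31 = -18)
j = -412/39 (j = (1900 + 6752)/(-18 - 801) = 8652/(-819) = 8652*(-1/819) = -412/39 ≈ -10.564)
√((-20259/11069 + 21359/j) + 31557) = √((-20259/11069 + 21359/(-412/39)) + 31557) = √((-20259*1/11069 + 21359*(-39/412)) + 31557) = √((-20259/11069 - 833001/412) + 31557) = √(-9228834777/4560428 + 31557) = √(134684591619/4560428) = √153554845696963233/2280214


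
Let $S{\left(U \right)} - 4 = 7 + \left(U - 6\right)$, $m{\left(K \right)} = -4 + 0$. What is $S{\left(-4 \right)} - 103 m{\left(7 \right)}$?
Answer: $413$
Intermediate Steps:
$m{\left(K \right)} = -4$
$S{\left(U \right)} = 5 + U$ ($S{\left(U \right)} = 4 + \left(7 + \left(U - 6\right)\right) = 4 + \left(7 + \left(-6 + U\right)\right) = 4 + \left(1 + U\right) = 5 + U$)
$S{\left(-4 \right)} - 103 m{\left(7 \right)} = \left(5 - 4\right) - -412 = 1 + 412 = 413$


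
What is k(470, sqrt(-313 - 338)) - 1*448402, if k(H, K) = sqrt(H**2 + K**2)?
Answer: -448402 + sqrt(220249) ≈ -4.4793e+5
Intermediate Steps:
k(470, sqrt(-313 - 338)) - 1*448402 = sqrt(470**2 + (sqrt(-313 - 338))**2) - 1*448402 = sqrt(220900 + (sqrt(-651))**2) - 448402 = sqrt(220900 + (I*sqrt(651))**2) - 448402 = sqrt(220900 - 651) - 448402 = sqrt(220249) - 448402 = -448402 + sqrt(220249)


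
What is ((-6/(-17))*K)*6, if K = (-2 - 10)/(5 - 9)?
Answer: 108/17 ≈ 6.3529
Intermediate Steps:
K = 3 (K = -12/(-4) = -12*(-1/4) = 3)
((-6/(-17))*K)*6 = (-6/(-17)*3)*6 = (-6*(-1/17)*3)*6 = ((6/17)*3)*6 = (18/17)*6 = 108/17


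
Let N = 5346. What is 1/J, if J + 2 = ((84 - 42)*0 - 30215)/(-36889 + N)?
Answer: -31543/32871 ≈ -0.95960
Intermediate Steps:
J = -32871/31543 (J = -2 + ((84 - 42)*0 - 30215)/(-36889 + 5346) = -2 + (42*0 - 30215)/(-31543) = -2 + (0 - 30215)*(-1/31543) = -2 - 30215*(-1/31543) = -2 + 30215/31543 = -32871/31543 ≈ -1.0421)
1/J = 1/(-32871/31543) = -31543/32871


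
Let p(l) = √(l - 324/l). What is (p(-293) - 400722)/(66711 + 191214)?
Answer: -133574/85975 + I*√1002353/15114405 ≈ -1.5536 + 6.624e-5*I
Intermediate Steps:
(p(-293) - 400722)/(66711 + 191214) = (√(-293 - 324/(-293)) - 400722)/(66711 + 191214) = (√(-293 - 324*(-1/293)) - 400722)/257925 = (√(-293 + 324/293) - 400722)*(1/257925) = (√(-85525/293) - 400722)*(1/257925) = (5*I*√1002353/293 - 400722)*(1/257925) = (-400722 + 5*I*√1002353/293)*(1/257925) = -133574/85975 + I*√1002353/15114405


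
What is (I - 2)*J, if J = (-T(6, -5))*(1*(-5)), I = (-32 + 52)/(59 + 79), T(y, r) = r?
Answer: 3200/69 ≈ 46.377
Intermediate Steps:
I = 10/69 (I = 20/138 = 20*(1/138) = 10/69 ≈ 0.14493)
J = -25 (J = (-1*(-5))*(1*(-5)) = 5*(-5) = -25)
(I - 2)*J = (10/69 - 2)*(-25) = -128/69*(-25) = 3200/69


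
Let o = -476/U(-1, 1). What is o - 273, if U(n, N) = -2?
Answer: -35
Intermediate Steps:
o = 238 (o = -476/(-2) = -476*(-1/2) = 238)
o - 273 = 238 - 273 = -35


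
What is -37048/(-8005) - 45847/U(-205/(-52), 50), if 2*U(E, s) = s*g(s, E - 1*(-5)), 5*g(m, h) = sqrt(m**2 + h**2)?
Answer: 37048/8005 - 2384044*sqrt(279049)/6976225 ≈ -175.90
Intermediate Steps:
g(m, h) = sqrt(h**2 + m**2)/5 (g(m, h) = sqrt(m**2 + h**2)/5 = sqrt(h**2 + m**2)/5)
U(E, s) = s*sqrt(s**2 + (5 + E)**2)/10 (U(E, s) = (s*(sqrt((E - 1*(-5))**2 + s**2)/5))/2 = (s*(sqrt((E + 5)**2 + s**2)/5))/2 = (s*(sqrt((5 + E)**2 + s**2)/5))/2 = (s*(sqrt(s**2 + (5 + E)**2)/5))/2 = (s*sqrt(s**2 + (5 + E)**2)/5)/2 = s*sqrt(s**2 + (5 + E)**2)/10)
-37048/(-8005) - 45847/U(-205/(-52), 50) = -37048/(-8005) - 45847*1/(5*sqrt(50**2 + (5 - 205/(-52))**2)) = -37048*(-1/8005) - 45847*1/(5*sqrt(2500 + (5 - 205*(-1/52))**2)) = 37048/8005 - 45847*1/(5*sqrt(2500 + (5 + 205/52)**2)) = 37048/8005 - 45847*1/(5*sqrt(2500 + (465/52)**2)) = 37048/8005 - 45847*1/(5*sqrt(2500 + 216225/2704)) = 37048/8005 - 45847*52*sqrt(279049)/6976225 = 37048/8005 - 2384044*sqrt(279049)/6976225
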